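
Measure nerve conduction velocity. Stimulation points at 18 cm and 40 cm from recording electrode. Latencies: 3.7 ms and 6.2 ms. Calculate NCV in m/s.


Distance = (40 - 18) / 100 = 0.22 m
dt = (6.2 - 3.7) / 1000 = 0.0025 s
NCV = dist / dt = 88 m/s


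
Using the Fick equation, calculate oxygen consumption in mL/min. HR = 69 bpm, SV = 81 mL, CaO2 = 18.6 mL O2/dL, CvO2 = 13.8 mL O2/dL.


CO = HR*SV = 69*81/1000 = 5.589 L/min
a-v O2 diff = 18.6 - 13.8 = 4.8 mL/dL
VO2 = CO * (CaO2-CvO2) * 10 dL/L
VO2 = 5.589 * 4.8 * 10
VO2 = 268.3 mL/min


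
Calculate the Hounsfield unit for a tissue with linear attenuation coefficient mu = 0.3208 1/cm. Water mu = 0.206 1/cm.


HU = ((mu_tissue - mu_water) / mu_water) * 1000
HU = ((0.3208 - 0.206) / 0.206) * 1000
HU = 557.3


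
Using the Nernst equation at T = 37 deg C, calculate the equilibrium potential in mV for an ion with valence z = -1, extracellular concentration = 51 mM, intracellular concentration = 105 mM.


E = (RT/(zF)) * ln(C_out/C_in)
T = 37 + 273.15 = 310.15 K
E = (8.314 * 310.15 / (-1 * 96485)) * ln(51/105)
E = 19.3 mV


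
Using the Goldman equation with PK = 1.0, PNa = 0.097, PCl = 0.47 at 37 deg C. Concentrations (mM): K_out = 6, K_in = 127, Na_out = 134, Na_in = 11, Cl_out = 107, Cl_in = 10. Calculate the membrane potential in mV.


Vm = (RT/F)*ln((PK*Ko + PNa*Nao + PCl*Cli)/(PK*Ki + PNa*Nai + PCl*Clo))
Numer = 23.698, Denom = 178.357
Vm = -53.94 mV


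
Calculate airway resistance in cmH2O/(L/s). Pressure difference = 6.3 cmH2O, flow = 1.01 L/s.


R = dP / flow
R = 6.3 / 1.01
R = 6.238 cmH2O/(L/s)


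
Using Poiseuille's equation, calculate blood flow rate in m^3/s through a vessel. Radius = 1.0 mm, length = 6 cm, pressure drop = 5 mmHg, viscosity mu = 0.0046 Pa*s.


Q = pi*r^4*dP / (8*mu*L)
r = 0.001 m, L = 0.06 m
dP = 5 mmHg = 666.61 Pa
Q = 9.4847e-07 m^3/s


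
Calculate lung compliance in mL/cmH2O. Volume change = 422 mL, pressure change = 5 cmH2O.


C = dV / dP
C = 422 / 5
C = 84.4 mL/cmH2O


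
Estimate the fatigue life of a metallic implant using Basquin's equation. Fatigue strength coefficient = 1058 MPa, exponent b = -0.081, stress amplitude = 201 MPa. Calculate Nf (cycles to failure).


sigma_a = sigma_f' * (2Nf)^b
2Nf = (sigma_a/sigma_f')^(1/b)
2Nf = (201/1058)^(1/-0.081)
2Nf = 8.0317467e+08
Nf = 4.0159e+08


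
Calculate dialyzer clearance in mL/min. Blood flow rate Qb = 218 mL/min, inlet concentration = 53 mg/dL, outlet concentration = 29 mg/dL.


K = Qb * (Cb_in - Cb_out) / Cb_in
K = 218 * (53 - 29) / 53
K = 98.72 mL/min


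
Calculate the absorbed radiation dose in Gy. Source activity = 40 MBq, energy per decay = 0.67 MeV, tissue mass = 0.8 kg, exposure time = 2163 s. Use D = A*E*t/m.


A = 40 MBq = 4.0000e+07 Bq
E = 0.67 MeV = 1.07334e-13 J
D = A*E*t/m = 4.0000e+07*1.07334e-13*2163/0.8
D = 0.01161 Gy


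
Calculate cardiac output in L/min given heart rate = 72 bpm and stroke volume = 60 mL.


CO = HR * SV
CO = 72 * 60 / 1000
CO = 4.32 L/min


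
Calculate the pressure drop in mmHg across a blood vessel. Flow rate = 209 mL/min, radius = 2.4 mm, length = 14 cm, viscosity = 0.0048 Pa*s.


dP = 8*mu*L*Q / (pi*r^4)
Q = 209 mL/min = 3.48333e-06 m^3/s
dP = 179.663 Pa = 179.663 / 133.322 mmHg = 1.348 mmHg


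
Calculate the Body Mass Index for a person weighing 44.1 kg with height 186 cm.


BMI = weight / height^2
height = 186 cm = 1.86 m
BMI = 44.1 / 1.86^2
BMI = 12.75 kg/m^2


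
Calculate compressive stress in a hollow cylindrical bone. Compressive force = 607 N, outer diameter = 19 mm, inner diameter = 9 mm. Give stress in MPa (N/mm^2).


A = pi*(r_o^2 - r_i^2)
r_o = 9.5 mm, r_i = 4.5 mm
A = 219.911 mm^2
sigma = F/A = 607 / 219.911
sigma = 2.76 MPa


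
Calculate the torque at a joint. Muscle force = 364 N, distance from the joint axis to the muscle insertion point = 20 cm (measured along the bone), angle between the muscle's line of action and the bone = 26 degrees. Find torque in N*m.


Torque = F * d * sin(theta)   (moment arm = d*sin(theta))
d = 20 cm = 0.2 m
Torque = 364 * 0.2 * sin(26)
Torque = 31.91 N*m


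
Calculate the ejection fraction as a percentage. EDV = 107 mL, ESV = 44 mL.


SV = EDV - ESV = 107 - 44 = 63 mL
EF = SV/EDV * 100 = 63/107 * 100
EF = 58.88%


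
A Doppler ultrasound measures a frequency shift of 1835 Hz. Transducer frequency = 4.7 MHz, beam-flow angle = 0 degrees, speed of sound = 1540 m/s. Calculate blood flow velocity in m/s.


v = fd * c / (2 * f0 * cos(theta))
v = 1835 * 1540 / (2 * 4.7000e+06 * cos(0))
v = 0.3006 m/s


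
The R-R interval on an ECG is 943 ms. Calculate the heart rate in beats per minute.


HR = 60 / RR_interval(s)
RR = 943 ms = 0.943 s
HR = 60 / 0.943 = 63.63 bpm


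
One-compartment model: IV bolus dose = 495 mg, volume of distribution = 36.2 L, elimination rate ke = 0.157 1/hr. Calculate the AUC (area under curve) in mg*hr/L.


C0 = Dose/Vd = 495/36.2 = 13.674 mg/L
AUC = C0/ke = 13.674/0.157
AUC = 87.1 mg*hr/L


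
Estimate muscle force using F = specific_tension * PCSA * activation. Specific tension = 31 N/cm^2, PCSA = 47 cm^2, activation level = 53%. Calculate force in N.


F = sigma * PCSA * activation
F = 31 * 47 * 0.53
F = 772.2 N


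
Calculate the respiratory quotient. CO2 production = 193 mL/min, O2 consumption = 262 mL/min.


RQ = VCO2 / VO2
RQ = 193 / 262
RQ = 0.7366


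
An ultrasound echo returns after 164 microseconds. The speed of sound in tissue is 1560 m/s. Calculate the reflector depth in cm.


depth = c * t / 2
t = 164 us = 1.6400e-04 s
depth = 1560 * 1.6400e-04 / 2
depth = 0.12792 m = 12.792 cm


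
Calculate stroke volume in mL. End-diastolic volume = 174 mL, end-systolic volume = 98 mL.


SV = EDV - ESV
SV = 174 - 98
SV = 76 mL


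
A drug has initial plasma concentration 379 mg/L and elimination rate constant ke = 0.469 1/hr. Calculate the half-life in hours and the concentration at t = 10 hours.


t_half = ln(2) / ke = 0.693147 / 0.469 = 1.478 hr
C(t) = C0 * exp(-ke*t) = 379 * exp(-0.469*10)
C(10) = 3.482 mg/L


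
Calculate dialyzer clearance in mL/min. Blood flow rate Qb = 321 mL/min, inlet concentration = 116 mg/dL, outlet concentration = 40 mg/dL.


K = Qb * (Cb_in - Cb_out) / Cb_in
K = 321 * (116 - 40) / 116
K = 210.3 mL/min


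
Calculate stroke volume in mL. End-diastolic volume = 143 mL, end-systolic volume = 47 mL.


SV = EDV - ESV
SV = 143 - 47
SV = 96 mL


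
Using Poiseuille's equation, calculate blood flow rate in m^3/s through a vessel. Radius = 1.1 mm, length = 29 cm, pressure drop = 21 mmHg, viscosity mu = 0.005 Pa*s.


Q = pi*r^4*dP / (8*mu*L)
r = 0.0011 m, L = 0.29 m
dP = 21 mmHg = 2799.762 Pa
Q = 1.1102e-06 m^3/s


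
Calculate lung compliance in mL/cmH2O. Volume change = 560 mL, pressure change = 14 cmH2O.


C = dV / dP
C = 560 / 14
C = 40 mL/cmH2O


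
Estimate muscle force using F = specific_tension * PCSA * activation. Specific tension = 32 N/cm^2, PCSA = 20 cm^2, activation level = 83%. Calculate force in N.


F = sigma * PCSA * activation
F = 32 * 20 * 0.83
F = 531.2 N


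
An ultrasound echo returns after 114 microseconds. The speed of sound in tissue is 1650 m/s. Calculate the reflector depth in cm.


depth = c * t / 2
t = 114 us = 1.1400e-04 s
depth = 1650 * 1.1400e-04 / 2
depth = 0.09405 m = 9.405 cm


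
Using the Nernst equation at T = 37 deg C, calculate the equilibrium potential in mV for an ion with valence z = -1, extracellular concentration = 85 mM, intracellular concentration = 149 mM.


E = (RT/(zF)) * ln(C_out/C_in)
T = 37 + 273.15 = 310.15 K
E = (8.314 * 310.15 / (-1 * 96485)) * ln(85/149)
E = 15 mV


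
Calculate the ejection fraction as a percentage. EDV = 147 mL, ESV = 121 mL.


SV = EDV - ESV = 147 - 121 = 26 mL
EF = SV/EDV * 100 = 26/147 * 100
EF = 17.69%


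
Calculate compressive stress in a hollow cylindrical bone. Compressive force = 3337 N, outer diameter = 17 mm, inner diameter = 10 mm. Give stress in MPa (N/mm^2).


A = pi*(r_o^2 - r_i^2)
r_o = 8.5 mm, r_i = 5 mm
A = 148.44 mm^2
sigma = F/A = 3337 / 148.44
sigma = 22.48 MPa


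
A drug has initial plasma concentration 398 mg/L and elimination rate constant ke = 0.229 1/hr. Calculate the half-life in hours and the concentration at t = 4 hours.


t_half = ln(2) / ke = 0.693147 / 0.229 = 3.027 hr
C(t) = C0 * exp(-ke*t) = 398 * exp(-0.229*4)
C(4) = 159.2 mg/L


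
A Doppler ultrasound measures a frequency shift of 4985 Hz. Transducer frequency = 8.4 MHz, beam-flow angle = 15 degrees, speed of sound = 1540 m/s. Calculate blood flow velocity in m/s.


v = fd * c / (2 * f0 * cos(theta))
v = 4985 * 1540 / (2 * 8.4000e+06 * cos(15))
v = 0.4731 m/s


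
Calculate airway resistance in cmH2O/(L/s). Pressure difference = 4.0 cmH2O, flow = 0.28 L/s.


R = dP / flow
R = 4.0 / 0.28
R = 14.29 cmH2O/(L/s)


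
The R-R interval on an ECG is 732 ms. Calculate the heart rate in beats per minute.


HR = 60 / RR_interval(s)
RR = 732 ms = 0.732 s
HR = 60 / 0.732 = 81.97 bpm


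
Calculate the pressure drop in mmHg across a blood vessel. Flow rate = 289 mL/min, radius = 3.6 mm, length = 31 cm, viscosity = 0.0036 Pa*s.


dP = 8*mu*L*Q / (pi*r^4)
Q = 289 mL/min = 4.81667e-06 m^3/s
dP = 81.4969 Pa = 81.4969 / 133.322 mmHg = 0.6113 mmHg


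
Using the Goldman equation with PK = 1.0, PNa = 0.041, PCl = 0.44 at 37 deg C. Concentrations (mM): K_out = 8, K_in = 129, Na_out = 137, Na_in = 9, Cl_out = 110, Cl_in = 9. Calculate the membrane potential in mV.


Vm = (RT/F)*ln((PK*Ko + PNa*Nao + PCl*Cli)/(PK*Ki + PNa*Nai + PCl*Clo))
Numer = 17.577, Denom = 177.769
Vm = -61.84 mV


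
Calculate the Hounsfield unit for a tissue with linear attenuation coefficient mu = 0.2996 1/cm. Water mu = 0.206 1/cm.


HU = ((mu_tissue - mu_water) / mu_water) * 1000
HU = ((0.2996 - 0.206) / 0.206) * 1000
HU = 454.4


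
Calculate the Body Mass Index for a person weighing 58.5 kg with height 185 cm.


BMI = weight / height^2
height = 185 cm = 1.85 m
BMI = 58.5 / 1.85^2
BMI = 17.09 kg/m^2


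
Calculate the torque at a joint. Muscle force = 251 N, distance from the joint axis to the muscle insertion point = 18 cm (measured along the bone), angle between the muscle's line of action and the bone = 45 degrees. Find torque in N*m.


Torque = F * d * sin(theta)   (moment arm = d*sin(theta))
d = 18 cm = 0.18 m
Torque = 251 * 0.18 * sin(45)
Torque = 31.95 N*m


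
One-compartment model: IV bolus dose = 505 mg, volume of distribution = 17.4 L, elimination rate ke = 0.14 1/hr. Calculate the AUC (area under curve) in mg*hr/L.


C0 = Dose/Vd = 505/17.4 = 29.023 mg/L
AUC = C0/ke = 29.023/0.14
AUC = 207.3 mg*hr/L


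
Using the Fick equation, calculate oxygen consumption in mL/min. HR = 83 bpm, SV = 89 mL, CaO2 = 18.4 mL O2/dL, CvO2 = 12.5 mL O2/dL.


CO = HR*SV = 83*89/1000 = 7.387 L/min
a-v O2 diff = 18.4 - 12.5 = 5.9 mL/dL
VO2 = CO * (CaO2-CvO2) * 10 dL/L
VO2 = 7.387 * 5.9 * 10
VO2 = 435.8 mL/min


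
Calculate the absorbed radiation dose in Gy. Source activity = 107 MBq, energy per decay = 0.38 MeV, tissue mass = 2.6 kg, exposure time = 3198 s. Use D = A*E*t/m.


A = 107 MBq = 1.0700e+08 Bq
E = 0.38 MeV = 6.0876e-14 J
D = A*E*t/m = 1.0700e+08*6.0876e-14*3198/2.6
D = 0.008012 Gy


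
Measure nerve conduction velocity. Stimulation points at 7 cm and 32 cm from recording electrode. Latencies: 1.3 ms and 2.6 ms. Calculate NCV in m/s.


Distance = (32 - 7) / 100 = 0.25 m
dt = (2.6 - 1.3) / 1000 = 0.0013 s
NCV = dist / dt = 192.3 m/s


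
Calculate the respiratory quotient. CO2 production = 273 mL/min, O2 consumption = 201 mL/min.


RQ = VCO2 / VO2
RQ = 273 / 201
RQ = 1.358


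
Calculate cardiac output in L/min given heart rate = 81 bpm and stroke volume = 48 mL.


CO = HR * SV
CO = 81 * 48 / 1000
CO = 3.888 L/min


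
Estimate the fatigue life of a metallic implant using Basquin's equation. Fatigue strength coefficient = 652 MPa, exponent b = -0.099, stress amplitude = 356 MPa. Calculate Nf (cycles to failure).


sigma_a = sigma_f' * (2Nf)^b
2Nf = (sigma_a/sigma_f')^(1/b)
2Nf = (356/652)^(1/-0.099)
2Nf = 451.35805
Nf = 225.7


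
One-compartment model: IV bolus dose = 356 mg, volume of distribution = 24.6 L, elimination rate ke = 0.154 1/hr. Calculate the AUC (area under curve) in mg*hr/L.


C0 = Dose/Vd = 356/24.6 = 14.4715 mg/L
AUC = C0/ke = 14.4715/0.154
AUC = 93.97 mg*hr/L


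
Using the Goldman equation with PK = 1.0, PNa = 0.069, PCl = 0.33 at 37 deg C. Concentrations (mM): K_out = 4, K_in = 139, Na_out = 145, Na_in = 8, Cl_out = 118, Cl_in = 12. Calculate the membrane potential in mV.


Vm = (RT/F)*ln((PK*Ko + PNa*Nao + PCl*Cli)/(PK*Ki + PNa*Nai + PCl*Clo))
Numer = 17.965, Denom = 178.492
Vm = -61.36 mV


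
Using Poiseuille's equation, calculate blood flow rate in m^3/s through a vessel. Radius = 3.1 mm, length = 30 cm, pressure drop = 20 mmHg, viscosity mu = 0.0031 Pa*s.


Q = pi*r^4*dP / (8*mu*L)
r = 0.0031 m, L = 0.3 m
dP = 20 mmHg = 2666.44 Pa
Q = 1.0398e-04 m^3/s


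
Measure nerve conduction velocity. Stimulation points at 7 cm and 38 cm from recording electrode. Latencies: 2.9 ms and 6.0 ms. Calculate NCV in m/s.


Distance = (38 - 7) / 100 = 0.31 m
dt = (6.0 - 2.9) / 1000 = 0.0031 s
NCV = dist / dt = 100 m/s


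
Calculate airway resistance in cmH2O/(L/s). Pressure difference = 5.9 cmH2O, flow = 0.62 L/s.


R = dP / flow
R = 5.9 / 0.62
R = 9.516 cmH2O/(L/s)


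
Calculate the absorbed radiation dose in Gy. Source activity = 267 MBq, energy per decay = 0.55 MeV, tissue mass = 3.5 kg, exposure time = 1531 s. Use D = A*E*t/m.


A = 267 MBq = 2.6700e+08 Bq
E = 0.55 MeV = 8.811e-14 J
D = A*E*t/m = 2.6700e+08*8.811e-14*1531/3.5
D = 0.01029 Gy


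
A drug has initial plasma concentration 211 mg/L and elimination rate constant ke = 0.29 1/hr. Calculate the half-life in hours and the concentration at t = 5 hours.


t_half = ln(2) / ke = 0.693147 / 0.29 = 2.39 hr
C(t) = C0 * exp(-ke*t) = 211 * exp(-0.29*5)
C(5) = 49.49 mg/L


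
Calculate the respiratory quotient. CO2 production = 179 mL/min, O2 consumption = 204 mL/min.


RQ = VCO2 / VO2
RQ = 179 / 204
RQ = 0.8775


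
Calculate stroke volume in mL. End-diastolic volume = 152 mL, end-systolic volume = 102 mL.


SV = EDV - ESV
SV = 152 - 102
SV = 50 mL


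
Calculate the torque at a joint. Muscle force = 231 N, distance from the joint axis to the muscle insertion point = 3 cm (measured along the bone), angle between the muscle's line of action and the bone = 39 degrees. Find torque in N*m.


Torque = F * d * sin(theta)   (moment arm = d*sin(theta))
d = 3 cm = 0.03 m
Torque = 231 * 0.03 * sin(39)
Torque = 4.361 N*m


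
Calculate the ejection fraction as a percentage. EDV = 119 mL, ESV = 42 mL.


SV = EDV - ESV = 119 - 42 = 77 mL
EF = SV/EDV * 100 = 77/119 * 100
EF = 64.71%


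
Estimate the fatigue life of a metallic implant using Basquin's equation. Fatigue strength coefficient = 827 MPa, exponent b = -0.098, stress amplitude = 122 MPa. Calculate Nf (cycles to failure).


sigma_a = sigma_f' * (2Nf)^b
2Nf = (sigma_a/sigma_f')^(1/b)
2Nf = (122/827)^(1/-0.098)
2Nf = 3.0274596e+08
Nf = 1.5137e+08


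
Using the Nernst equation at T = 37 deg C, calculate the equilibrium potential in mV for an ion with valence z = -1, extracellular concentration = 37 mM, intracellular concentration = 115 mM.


E = (RT/(zF)) * ln(C_out/C_in)
T = 37 + 273.15 = 310.15 K
E = (8.314 * 310.15 / (-1 * 96485)) * ln(37/115)
E = 30.31 mV


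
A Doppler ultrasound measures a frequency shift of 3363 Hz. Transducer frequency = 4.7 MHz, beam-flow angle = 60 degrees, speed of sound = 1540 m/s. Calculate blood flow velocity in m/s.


v = fd * c / (2 * f0 * cos(theta))
v = 3363 * 1540 / (2 * 4.7000e+06 * cos(60))
v = 1.102 m/s


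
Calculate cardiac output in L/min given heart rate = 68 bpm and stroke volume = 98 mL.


CO = HR * SV
CO = 68 * 98 / 1000
CO = 6.664 L/min


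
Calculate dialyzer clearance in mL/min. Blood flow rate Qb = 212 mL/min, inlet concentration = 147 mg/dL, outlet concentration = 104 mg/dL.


K = Qb * (Cb_in - Cb_out) / Cb_in
K = 212 * (147 - 104) / 147
K = 62.01 mL/min


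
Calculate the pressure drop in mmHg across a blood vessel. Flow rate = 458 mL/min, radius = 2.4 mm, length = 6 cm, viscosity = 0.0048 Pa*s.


dP = 8*mu*L*Q / (pi*r^4)
Q = 458 mL/min = 7.63333e-06 m^3/s
dP = 168.734 Pa = 168.734 / 133.322 mmHg = 1.266 mmHg


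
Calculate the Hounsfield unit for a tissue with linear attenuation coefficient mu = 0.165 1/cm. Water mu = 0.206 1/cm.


HU = ((mu_tissue - mu_water) / mu_water) * 1000
HU = ((0.165 - 0.206) / 0.206) * 1000
HU = -199


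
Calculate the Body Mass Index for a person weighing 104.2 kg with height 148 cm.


BMI = weight / height^2
height = 148 cm = 1.48 m
BMI = 104.2 / 1.48^2
BMI = 47.57 kg/m^2


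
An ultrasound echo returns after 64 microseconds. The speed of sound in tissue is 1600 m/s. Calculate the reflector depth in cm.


depth = c * t / 2
t = 64 us = 6.4000e-05 s
depth = 1600 * 6.4000e-05 / 2
depth = 0.0512 m = 5.12 cm


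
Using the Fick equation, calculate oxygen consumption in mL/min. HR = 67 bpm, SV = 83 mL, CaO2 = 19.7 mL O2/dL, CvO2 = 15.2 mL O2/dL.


CO = HR*SV = 67*83/1000 = 5.561 L/min
a-v O2 diff = 19.7 - 15.2 = 4.5 mL/dL
VO2 = CO * (CaO2-CvO2) * 10 dL/L
VO2 = 5.561 * 4.5 * 10
VO2 = 250.2 mL/min


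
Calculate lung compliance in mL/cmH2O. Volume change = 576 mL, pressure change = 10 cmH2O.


C = dV / dP
C = 576 / 10
C = 57.6 mL/cmH2O


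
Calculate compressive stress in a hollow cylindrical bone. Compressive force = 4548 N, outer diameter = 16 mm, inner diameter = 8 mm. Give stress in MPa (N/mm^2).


A = pi*(r_o^2 - r_i^2)
r_o = 8 mm, r_i = 4 mm
A = 150.796 mm^2
sigma = F/A = 4548 / 150.796
sigma = 30.16 MPa


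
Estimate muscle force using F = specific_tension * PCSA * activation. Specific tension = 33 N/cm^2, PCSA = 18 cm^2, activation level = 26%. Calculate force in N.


F = sigma * PCSA * activation
F = 33 * 18 * 0.26
F = 154.4 N


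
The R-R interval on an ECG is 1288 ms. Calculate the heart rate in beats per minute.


HR = 60 / RR_interval(s)
RR = 1288 ms = 1.288 s
HR = 60 / 1.288 = 46.58 bpm


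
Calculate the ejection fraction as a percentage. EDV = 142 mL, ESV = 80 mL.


SV = EDV - ESV = 142 - 80 = 62 mL
EF = SV/EDV * 100 = 62/142 * 100
EF = 43.66%


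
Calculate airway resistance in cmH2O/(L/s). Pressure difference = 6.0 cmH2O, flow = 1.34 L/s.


R = dP / flow
R = 6.0 / 1.34
R = 4.478 cmH2O/(L/s)


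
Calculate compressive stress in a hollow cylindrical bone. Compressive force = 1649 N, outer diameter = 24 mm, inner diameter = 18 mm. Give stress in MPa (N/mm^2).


A = pi*(r_o^2 - r_i^2)
r_o = 12 mm, r_i = 9 mm
A = 197.92 mm^2
sigma = F/A = 1649 / 197.92
sigma = 8.332 MPa


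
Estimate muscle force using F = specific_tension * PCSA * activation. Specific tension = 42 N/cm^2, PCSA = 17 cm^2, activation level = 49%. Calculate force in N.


F = sigma * PCSA * activation
F = 42 * 17 * 0.49
F = 349.9 N


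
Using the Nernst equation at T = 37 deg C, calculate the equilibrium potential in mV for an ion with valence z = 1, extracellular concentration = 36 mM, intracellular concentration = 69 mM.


E = (RT/(zF)) * ln(C_out/C_in)
T = 37 + 273.15 = 310.15 K
E = (8.314 * 310.15 / (1 * 96485)) * ln(36/69)
E = -17.39 mV


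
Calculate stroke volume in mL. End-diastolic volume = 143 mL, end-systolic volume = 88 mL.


SV = EDV - ESV
SV = 143 - 88
SV = 55 mL


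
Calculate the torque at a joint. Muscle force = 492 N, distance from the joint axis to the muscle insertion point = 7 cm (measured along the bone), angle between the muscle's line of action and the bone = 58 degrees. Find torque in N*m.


Torque = F * d * sin(theta)   (moment arm = d*sin(theta))
d = 7 cm = 0.07 m
Torque = 492 * 0.07 * sin(58)
Torque = 29.21 N*m


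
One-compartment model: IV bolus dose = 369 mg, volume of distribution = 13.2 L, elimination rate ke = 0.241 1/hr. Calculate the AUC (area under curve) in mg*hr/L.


C0 = Dose/Vd = 369/13.2 = 27.9545 mg/L
AUC = C0/ke = 27.9545/0.241
AUC = 116 mg*hr/L


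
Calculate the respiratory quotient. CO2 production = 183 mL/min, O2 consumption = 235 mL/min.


RQ = VCO2 / VO2
RQ = 183 / 235
RQ = 0.7787


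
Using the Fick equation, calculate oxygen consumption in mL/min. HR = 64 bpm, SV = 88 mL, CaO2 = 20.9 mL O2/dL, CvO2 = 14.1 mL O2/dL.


CO = HR*SV = 64*88/1000 = 5.632 L/min
a-v O2 diff = 20.9 - 14.1 = 6.8 mL/dL
VO2 = CO * (CaO2-CvO2) * 10 dL/L
VO2 = 5.632 * 6.8 * 10
VO2 = 383 mL/min


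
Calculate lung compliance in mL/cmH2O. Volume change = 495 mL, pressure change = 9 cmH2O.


C = dV / dP
C = 495 / 9
C = 55 mL/cmH2O


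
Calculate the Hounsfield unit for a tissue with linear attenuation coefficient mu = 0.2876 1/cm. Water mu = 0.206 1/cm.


HU = ((mu_tissue - mu_water) / mu_water) * 1000
HU = ((0.2876 - 0.206) / 0.206) * 1000
HU = 396.1


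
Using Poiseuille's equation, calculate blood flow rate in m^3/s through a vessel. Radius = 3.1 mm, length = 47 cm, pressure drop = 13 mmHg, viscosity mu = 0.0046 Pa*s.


Q = pi*r^4*dP / (8*mu*L)
r = 0.0031 m, L = 0.47 m
dP = 13 mmHg = 1733.186 Pa
Q = 2.9073e-05 m^3/s


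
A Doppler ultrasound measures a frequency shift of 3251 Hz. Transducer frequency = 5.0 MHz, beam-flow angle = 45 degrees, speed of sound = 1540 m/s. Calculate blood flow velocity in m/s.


v = fd * c / (2 * f0 * cos(theta))
v = 3251 * 1540 / (2 * 5.0000e+06 * cos(45))
v = 0.708 m/s


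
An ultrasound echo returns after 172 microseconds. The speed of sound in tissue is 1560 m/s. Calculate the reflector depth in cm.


depth = c * t / 2
t = 172 us = 1.7200e-04 s
depth = 1560 * 1.7200e-04 / 2
depth = 0.13416 m = 13.416 cm


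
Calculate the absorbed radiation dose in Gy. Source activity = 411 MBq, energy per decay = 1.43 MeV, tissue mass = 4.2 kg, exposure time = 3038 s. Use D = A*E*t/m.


A = 411 MBq = 4.1100e+08 Bq
E = 1.43 MeV = 2.29086e-13 J
D = A*E*t/m = 4.1100e+08*2.29086e-13*3038/4.2
D = 0.0681 Gy


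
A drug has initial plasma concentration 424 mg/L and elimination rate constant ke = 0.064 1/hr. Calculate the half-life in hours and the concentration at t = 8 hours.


t_half = ln(2) / ke = 0.693147 / 0.064 = 10.83 hr
C(t) = C0 * exp(-ke*t) = 424 * exp(-0.064*8)
C(8) = 254.1 mg/L


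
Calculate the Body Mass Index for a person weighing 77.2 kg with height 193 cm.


BMI = weight / height^2
height = 193 cm = 1.93 m
BMI = 77.2 / 1.93^2
BMI = 20.73 kg/m^2


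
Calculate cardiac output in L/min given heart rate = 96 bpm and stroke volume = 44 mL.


CO = HR * SV
CO = 96 * 44 / 1000
CO = 4.224 L/min


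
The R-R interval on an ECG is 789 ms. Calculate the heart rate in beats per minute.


HR = 60 / RR_interval(s)
RR = 789 ms = 0.789 s
HR = 60 / 0.789 = 76.05 bpm


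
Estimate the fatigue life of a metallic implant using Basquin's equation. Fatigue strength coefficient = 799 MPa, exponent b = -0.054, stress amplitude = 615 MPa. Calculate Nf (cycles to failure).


sigma_a = sigma_f' * (2Nf)^b
2Nf = (sigma_a/sigma_f')^(1/b)
2Nf = (615/799)^(1/-0.054)
2Nf = 127.35934
Nf = 63.68


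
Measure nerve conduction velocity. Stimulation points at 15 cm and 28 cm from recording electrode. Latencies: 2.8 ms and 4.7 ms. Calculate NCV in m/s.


Distance = (28 - 15) / 100 = 0.13 m
dt = (4.7 - 2.8) / 1000 = 0.0019 s
NCV = dist / dt = 68.42 m/s


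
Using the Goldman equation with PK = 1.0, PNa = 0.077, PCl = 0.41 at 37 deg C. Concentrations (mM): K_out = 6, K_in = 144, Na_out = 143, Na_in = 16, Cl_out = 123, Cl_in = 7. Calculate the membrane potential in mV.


Vm = (RT/F)*ln((PK*Ko + PNa*Nao + PCl*Cli)/(PK*Ki + PNa*Nai + PCl*Clo))
Numer = 19.881, Denom = 195.662
Vm = -61.11 mV


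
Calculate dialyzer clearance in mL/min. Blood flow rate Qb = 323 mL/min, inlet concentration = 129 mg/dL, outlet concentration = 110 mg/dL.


K = Qb * (Cb_in - Cb_out) / Cb_in
K = 323 * (129 - 110) / 129
K = 47.57 mL/min


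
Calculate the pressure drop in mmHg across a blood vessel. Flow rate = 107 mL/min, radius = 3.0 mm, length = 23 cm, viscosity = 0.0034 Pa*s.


dP = 8*mu*L*Q / (pi*r^4)
Q = 107 mL/min = 1.78333e-06 m^3/s
dP = 43.8423 Pa = 43.8423 / 133.322 mmHg = 0.3288 mmHg


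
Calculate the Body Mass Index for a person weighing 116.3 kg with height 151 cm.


BMI = weight / height^2
height = 151 cm = 1.51 m
BMI = 116.3 / 1.51^2
BMI = 51.01 kg/m^2


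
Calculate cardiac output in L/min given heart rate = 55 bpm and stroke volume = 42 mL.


CO = HR * SV
CO = 55 * 42 / 1000
CO = 2.31 L/min


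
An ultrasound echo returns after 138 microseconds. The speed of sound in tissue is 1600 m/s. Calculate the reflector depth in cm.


depth = c * t / 2
t = 138 us = 1.3800e-04 s
depth = 1600 * 1.3800e-04 / 2
depth = 0.1104 m = 11.04 cm


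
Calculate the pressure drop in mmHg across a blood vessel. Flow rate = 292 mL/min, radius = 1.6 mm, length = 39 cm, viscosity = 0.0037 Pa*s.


dP = 8*mu*L*Q / (pi*r^4)
Q = 292 mL/min = 4.86667e-06 m^3/s
dP = 2728.72 Pa = 2728.72 / 133.322 mmHg = 20.47 mmHg


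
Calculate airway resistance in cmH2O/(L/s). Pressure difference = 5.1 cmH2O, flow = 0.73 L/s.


R = dP / flow
R = 5.1 / 0.73
R = 6.986 cmH2O/(L/s)


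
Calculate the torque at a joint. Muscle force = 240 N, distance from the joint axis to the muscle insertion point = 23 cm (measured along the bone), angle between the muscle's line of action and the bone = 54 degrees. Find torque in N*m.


Torque = F * d * sin(theta)   (moment arm = d*sin(theta))
d = 23 cm = 0.23 m
Torque = 240 * 0.23 * sin(54)
Torque = 44.66 N*m


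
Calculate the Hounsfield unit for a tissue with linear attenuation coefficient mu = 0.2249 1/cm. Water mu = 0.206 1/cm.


HU = ((mu_tissue - mu_water) / mu_water) * 1000
HU = ((0.2249 - 0.206) / 0.206) * 1000
HU = 91.75


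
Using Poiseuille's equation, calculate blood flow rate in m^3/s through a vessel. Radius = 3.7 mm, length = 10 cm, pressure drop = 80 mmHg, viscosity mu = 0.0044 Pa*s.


Q = pi*r^4*dP / (8*mu*L)
r = 0.0037 m, L = 0.1 m
dP = 80 mmHg = 10665.76 Pa
Q = 0.001784 m^3/s


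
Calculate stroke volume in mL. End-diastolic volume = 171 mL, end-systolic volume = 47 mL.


SV = EDV - ESV
SV = 171 - 47
SV = 124 mL


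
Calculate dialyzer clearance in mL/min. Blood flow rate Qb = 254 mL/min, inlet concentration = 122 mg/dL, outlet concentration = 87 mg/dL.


K = Qb * (Cb_in - Cb_out) / Cb_in
K = 254 * (122 - 87) / 122
K = 72.87 mL/min


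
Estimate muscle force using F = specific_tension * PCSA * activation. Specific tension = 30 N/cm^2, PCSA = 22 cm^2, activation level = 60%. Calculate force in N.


F = sigma * PCSA * activation
F = 30 * 22 * 0.6
F = 396 N


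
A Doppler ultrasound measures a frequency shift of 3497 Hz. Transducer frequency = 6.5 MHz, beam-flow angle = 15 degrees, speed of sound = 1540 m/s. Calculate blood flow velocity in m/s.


v = fd * c / (2 * f0 * cos(theta))
v = 3497 * 1540 / (2 * 6.5000e+06 * cos(15))
v = 0.4289 m/s


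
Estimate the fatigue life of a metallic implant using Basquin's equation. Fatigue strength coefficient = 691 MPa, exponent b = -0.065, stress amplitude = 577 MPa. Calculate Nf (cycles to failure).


sigma_a = sigma_f' * (2Nf)^b
2Nf = (sigma_a/sigma_f')^(1/b)
2Nf = (577/691)^(1/-0.065)
2Nf = 16.01953
Nf = 8.01


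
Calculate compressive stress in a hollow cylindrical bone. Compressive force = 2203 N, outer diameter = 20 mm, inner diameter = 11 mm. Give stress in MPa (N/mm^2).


A = pi*(r_o^2 - r_i^2)
r_o = 10 mm, r_i = 5.5 mm
A = 219.126 mm^2
sigma = F/A = 2203 / 219.126
sigma = 10.05 MPa


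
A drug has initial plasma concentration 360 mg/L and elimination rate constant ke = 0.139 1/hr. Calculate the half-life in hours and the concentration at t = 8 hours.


t_half = ln(2) / ke = 0.693147 / 0.139 = 4.987 hr
C(t) = C0 * exp(-ke*t) = 360 * exp(-0.139*8)
C(8) = 118.4 mg/L


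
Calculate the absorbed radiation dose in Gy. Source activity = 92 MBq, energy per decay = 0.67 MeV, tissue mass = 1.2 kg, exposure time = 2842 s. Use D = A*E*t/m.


A = 92 MBq = 9.2000e+07 Bq
E = 0.67 MeV = 1.07334e-13 J
D = A*E*t/m = 9.2000e+07*1.07334e-13*2842/1.2
D = 0.02339 Gy


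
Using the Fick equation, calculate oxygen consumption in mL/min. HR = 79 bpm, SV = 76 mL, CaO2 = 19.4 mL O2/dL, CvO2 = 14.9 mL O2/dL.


CO = HR*SV = 79*76/1000 = 6.004 L/min
a-v O2 diff = 19.4 - 14.9 = 4.5 mL/dL
VO2 = CO * (CaO2-CvO2) * 10 dL/L
VO2 = 6.004 * 4.5 * 10
VO2 = 270.2 mL/min


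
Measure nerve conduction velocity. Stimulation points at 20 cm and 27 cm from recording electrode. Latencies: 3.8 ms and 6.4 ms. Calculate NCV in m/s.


Distance = (27 - 20) / 100 = 0.07 m
dt = (6.4 - 3.8) / 1000 = 0.0026 s
NCV = dist / dt = 26.92 m/s


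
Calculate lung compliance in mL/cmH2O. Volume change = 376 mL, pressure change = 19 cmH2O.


C = dV / dP
C = 376 / 19
C = 19.79 mL/cmH2O


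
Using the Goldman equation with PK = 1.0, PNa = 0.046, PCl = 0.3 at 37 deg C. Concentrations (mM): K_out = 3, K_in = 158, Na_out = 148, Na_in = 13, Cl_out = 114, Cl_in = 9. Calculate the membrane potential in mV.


Vm = (RT/F)*ln((PK*Ko + PNa*Nao + PCl*Cli)/(PK*Ki + PNa*Nai + PCl*Clo))
Numer = 12.508, Denom = 192.798
Vm = -73.1 mV


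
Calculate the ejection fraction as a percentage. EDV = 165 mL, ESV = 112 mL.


SV = EDV - ESV = 165 - 112 = 53 mL
EF = SV/EDV * 100 = 53/165 * 100
EF = 32.12%


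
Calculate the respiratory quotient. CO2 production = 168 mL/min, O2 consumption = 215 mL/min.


RQ = VCO2 / VO2
RQ = 168 / 215
RQ = 0.7814


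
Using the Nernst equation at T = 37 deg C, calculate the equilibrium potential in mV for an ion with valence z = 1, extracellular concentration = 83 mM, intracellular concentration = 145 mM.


E = (RT/(zF)) * ln(C_out/C_in)
T = 37 + 273.15 = 310.15 K
E = (8.314 * 310.15 / (1 * 96485)) * ln(83/145)
E = -14.91 mV


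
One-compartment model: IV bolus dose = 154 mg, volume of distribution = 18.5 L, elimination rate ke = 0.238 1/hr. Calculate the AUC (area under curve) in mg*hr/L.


C0 = Dose/Vd = 154/18.5 = 8.32432 mg/L
AUC = C0/ke = 8.32432/0.238
AUC = 34.98 mg*hr/L


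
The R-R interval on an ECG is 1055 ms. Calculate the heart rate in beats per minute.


HR = 60 / RR_interval(s)
RR = 1055 ms = 1.055 s
HR = 60 / 1.055 = 56.87 bpm


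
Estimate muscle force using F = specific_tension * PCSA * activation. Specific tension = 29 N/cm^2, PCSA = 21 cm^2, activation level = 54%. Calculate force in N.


F = sigma * PCSA * activation
F = 29 * 21 * 0.54
F = 328.9 N


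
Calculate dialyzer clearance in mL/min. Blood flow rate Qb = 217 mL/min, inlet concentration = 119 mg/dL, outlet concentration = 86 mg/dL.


K = Qb * (Cb_in - Cb_out) / Cb_in
K = 217 * (119 - 86) / 119
K = 60.18 mL/min


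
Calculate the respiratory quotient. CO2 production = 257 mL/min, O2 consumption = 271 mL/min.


RQ = VCO2 / VO2
RQ = 257 / 271
RQ = 0.9483


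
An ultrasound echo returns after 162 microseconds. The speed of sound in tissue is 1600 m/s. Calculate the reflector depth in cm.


depth = c * t / 2
t = 162 us = 1.6200e-04 s
depth = 1600 * 1.6200e-04 / 2
depth = 0.1296 m = 12.96 cm


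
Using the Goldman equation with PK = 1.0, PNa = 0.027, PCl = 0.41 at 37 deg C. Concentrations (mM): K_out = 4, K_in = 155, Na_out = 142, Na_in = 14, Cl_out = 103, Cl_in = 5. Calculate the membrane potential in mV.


Vm = (RT/F)*ln((PK*Ko + PNa*Nao + PCl*Cli)/(PK*Ki + PNa*Nai + PCl*Clo))
Numer = 9.884, Denom = 197.608
Vm = -80.05 mV


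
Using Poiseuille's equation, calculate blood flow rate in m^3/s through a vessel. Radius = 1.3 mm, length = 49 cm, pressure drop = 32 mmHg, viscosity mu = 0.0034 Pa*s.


Q = pi*r^4*dP / (8*mu*L)
r = 0.0013 m, L = 0.49 m
dP = 32 mmHg = 4266.304 Pa
Q = 2.8722e-06 m^3/s


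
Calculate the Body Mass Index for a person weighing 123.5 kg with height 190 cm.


BMI = weight / height^2
height = 190 cm = 1.9 m
BMI = 123.5 / 1.9^2
BMI = 34.21 kg/m^2


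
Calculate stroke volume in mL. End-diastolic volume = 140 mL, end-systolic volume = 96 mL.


SV = EDV - ESV
SV = 140 - 96
SV = 44 mL


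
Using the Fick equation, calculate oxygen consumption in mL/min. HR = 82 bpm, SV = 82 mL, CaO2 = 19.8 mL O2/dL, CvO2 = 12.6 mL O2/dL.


CO = HR*SV = 82*82/1000 = 6.724 L/min
a-v O2 diff = 19.8 - 12.6 = 7.2 mL/dL
VO2 = CO * (CaO2-CvO2) * 10 dL/L
VO2 = 6.724 * 7.2 * 10
VO2 = 484.1 mL/min


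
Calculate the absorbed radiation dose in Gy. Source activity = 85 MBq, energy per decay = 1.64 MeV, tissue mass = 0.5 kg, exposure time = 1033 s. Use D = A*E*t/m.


A = 85 MBq = 8.5000e+07 Bq
E = 1.64 MeV = 2.62728e-13 J
D = A*E*t/m = 8.5000e+07*2.62728e-13*1033/0.5
D = 0.04614 Gy


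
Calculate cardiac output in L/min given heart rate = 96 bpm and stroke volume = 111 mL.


CO = HR * SV
CO = 96 * 111 / 1000
CO = 10.66 L/min


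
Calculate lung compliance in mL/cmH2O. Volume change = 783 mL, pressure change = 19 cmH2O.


C = dV / dP
C = 783 / 19
C = 41.21 mL/cmH2O


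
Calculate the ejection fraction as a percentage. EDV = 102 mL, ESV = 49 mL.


SV = EDV - ESV = 102 - 49 = 53 mL
EF = SV/EDV * 100 = 53/102 * 100
EF = 51.96%


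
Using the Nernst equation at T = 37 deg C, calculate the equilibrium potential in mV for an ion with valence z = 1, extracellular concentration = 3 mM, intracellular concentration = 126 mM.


E = (RT/(zF)) * ln(C_out/C_in)
T = 37 + 273.15 = 310.15 K
E = (8.314 * 310.15 / (1 * 96485)) * ln(3/126)
E = -99.89 mV


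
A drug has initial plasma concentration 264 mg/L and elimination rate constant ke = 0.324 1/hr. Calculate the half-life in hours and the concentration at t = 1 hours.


t_half = ln(2) / ke = 0.693147 / 0.324 = 2.139 hr
C(t) = C0 * exp(-ke*t) = 264 * exp(-0.324*1)
C(1) = 190.9 mg/L


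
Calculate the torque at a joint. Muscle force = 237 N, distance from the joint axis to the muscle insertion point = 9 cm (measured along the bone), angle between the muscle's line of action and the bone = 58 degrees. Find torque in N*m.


Torque = F * d * sin(theta)   (moment arm = d*sin(theta))
d = 9 cm = 0.09 m
Torque = 237 * 0.09 * sin(58)
Torque = 18.09 N*m


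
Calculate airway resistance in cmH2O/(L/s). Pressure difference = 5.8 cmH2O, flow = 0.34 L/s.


R = dP / flow
R = 5.8 / 0.34
R = 17.06 cmH2O/(L/s)


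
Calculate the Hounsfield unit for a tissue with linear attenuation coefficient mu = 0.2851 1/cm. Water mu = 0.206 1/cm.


HU = ((mu_tissue - mu_water) / mu_water) * 1000
HU = ((0.2851 - 0.206) / 0.206) * 1000
HU = 384


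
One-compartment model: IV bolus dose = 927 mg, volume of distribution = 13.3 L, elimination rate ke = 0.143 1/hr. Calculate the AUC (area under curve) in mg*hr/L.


C0 = Dose/Vd = 927/13.3 = 69.6992 mg/L
AUC = C0/ke = 69.6992/0.143
AUC = 487.4 mg*hr/L


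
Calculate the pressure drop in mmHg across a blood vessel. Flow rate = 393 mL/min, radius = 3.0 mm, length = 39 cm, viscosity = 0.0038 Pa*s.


dP = 8*mu*L*Q / (pi*r^4)
Q = 393 mL/min = 6.55e-06 m^3/s
dP = 305.172 Pa = 305.172 / 133.322 mmHg = 2.289 mmHg


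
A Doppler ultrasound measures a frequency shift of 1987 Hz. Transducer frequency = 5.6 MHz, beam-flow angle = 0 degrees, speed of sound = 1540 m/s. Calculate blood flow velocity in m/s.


v = fd * c / (2 * f0 * cos(theta))
v = 1987 * 1540 / (2 * 5.6000e+06 * cos(0))
v = 0.2732 m/s


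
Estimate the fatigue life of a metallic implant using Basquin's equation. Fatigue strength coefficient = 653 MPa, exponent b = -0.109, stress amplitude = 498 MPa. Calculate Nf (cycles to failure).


sigma_a = sigma_f' * (2Nf)^b
2Nf = (sigma_a/sigma_f')^(1/b)
2Nf = (498/653)^(1/-0.109)
2Nf = 12.013464
Nf = 6.007


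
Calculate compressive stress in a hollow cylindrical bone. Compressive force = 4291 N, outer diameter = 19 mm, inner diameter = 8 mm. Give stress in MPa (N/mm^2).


A = pi*(r_o^2 - r_i^2)
r_o = 9.5 mm, r_i = 4 mm
A = 233.263 mm^2
sigma = F/A = 4291 / 233.263
sigma = 18.4 MPa


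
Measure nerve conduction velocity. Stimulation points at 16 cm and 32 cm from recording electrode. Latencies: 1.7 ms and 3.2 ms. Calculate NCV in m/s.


Distance = (32 - 16) / 100 = 0.16 m
dt = (3.2 - 1.7) / 1000 = 0.0015 s
NCV = dist / dt = 106.7 m/s


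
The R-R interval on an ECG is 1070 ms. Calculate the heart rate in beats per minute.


HR = 60 / RR_interval(s)
RR = 1070 ms = 1.07 s
HR = 60 / 1.07 = 56.07 bpm


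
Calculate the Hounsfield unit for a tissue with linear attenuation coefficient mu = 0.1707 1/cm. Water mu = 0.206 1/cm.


HU = ((mu_tissue - mu_water) / mu_water) * 1000
HU = ((0.1707 - 0.206) / 0.206) * 1000
HU = -171.4


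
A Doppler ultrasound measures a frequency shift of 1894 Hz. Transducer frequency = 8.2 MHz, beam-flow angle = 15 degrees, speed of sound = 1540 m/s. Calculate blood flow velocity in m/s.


v = fd * c / (2 * f0 * cos(theta))
v = 1894 * 1540 / (2 * 8.2000e+06 * cos(15))
v = 0.1841 m/s


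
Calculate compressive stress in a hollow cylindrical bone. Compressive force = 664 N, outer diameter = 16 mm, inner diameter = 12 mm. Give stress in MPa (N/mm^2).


A = pi*(r_o^2 - r_i^2)
r_o = 8 mm, r_i = 6 mm
A = 87.9646 mm^2
sigma = F/A = 664 / 87.9646
sigma = 7.548 MPa


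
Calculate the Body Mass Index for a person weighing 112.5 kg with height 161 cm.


BMI = weight / height^2
height = 161 cm = 1.61 m
BMI = 112.5 / 1.61^2
BMI = 43.4 kg/m^2


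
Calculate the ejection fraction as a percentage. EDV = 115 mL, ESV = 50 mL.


SV = EDV - ESV = 115 - 50 = 65 mL
EF = SV/EDV * 100 = 65/115 * 100
EF = 56.52%


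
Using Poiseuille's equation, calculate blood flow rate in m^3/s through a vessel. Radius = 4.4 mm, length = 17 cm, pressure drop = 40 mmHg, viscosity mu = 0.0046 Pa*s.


Q = pi*r^4*dP / (8*mu*L)
r = 0.0044 m, L = 0.17 m
dP = 40 mmHg = 5332.88 Pa
Q = 0.001004 m^3/s


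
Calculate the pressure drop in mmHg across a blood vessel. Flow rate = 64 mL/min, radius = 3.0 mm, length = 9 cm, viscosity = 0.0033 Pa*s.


dP = 8*mu*L*Q / (pi*r^4)
Q = 64 mL/min = 1.06667e-06 m^3/s
dP = 9.95959 Pa = 9.95959 / 133.322 mmHg = 0.0747 mmHg


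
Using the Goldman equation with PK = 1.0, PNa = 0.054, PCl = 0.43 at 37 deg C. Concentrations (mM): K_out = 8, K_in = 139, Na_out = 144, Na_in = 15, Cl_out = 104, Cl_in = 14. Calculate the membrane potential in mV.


Vm = (RT/F)*ln((PK*Ko + PNa*Nao + PCl*Cli)/(PK*Ki + PNa*Nai + PCl*Clo))
Numer = 21.796, Denom = 184.53
Vm = -57.09 mV


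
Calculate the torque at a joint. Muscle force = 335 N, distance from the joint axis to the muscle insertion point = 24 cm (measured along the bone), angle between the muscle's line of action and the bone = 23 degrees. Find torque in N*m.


Torque = F * d * sin(theta)   (moment arm = d*sin(theta))
d = 24 cm = 0.24 m
Torque = 335 * 0.24 * sin(23)
Torque = 31.41 N*m


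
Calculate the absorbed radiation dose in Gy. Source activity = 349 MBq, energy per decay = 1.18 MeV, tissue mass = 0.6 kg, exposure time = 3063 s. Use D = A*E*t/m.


A = 349 MBq = 3.4900e+08 Bq
E = 1.18 MeV = 1.89036e-13 J
D = A*E*t/m = 3.4900e+08*1.89036e-13*3063/0.6
D = 0.3368 Gy


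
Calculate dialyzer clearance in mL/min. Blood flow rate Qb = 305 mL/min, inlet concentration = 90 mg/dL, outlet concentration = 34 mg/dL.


K = Qb * (Cb_in - Cb_out) / Cb_in
K = 305 * (90 - 34) / 90
K = 189.8 mL/min


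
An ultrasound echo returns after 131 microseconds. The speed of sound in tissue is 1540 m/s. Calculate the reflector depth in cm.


depth = c * t / 2
t = 131 us = 1.3100e-04 s
depth = 1540 * 1.3100e-04 / 2
depth = 0.10087 m = 10.087 cm
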